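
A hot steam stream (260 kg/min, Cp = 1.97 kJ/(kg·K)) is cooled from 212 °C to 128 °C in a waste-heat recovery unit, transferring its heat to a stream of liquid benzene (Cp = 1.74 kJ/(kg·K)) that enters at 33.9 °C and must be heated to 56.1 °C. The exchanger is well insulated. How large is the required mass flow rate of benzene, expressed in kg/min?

ṁ_c = 1110 kg/min

Heat released by hot stream: Q = 260 × 1.97 × (212 − 128) = 43025 kJ/min
Energy balance on cold side (adiabatic exchanger): Q = ṁ_c·Cp_c·(T_c,out − T_c,in)
ṁ_c = 43025 / [1.74 × (56.1 − 33.9)] = 1113.8 kg/min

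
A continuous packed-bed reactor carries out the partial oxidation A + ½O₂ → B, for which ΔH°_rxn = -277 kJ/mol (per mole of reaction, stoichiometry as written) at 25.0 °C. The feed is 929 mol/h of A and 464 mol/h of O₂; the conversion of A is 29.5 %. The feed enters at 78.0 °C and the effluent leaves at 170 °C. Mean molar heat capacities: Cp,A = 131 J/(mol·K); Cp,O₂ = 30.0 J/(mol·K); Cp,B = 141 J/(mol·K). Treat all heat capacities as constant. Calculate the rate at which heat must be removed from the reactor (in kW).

Extent of reaction ξ = 0.295 × 929 = 274.06 mol/h
Reaction term: ξ·ΔH°_rxn = 274.06 × -277 = -75913 kJ/h
Sensible, feed 78.0→25 °C: -7187.8 kJ/h
Outlet flows (mol/h): A 654.94, O₂ 326.97, B 274.06
Sensible, products 25→170 °C: 19466 kJ/h
Q = ΔH = -63635 kJ/h = -17.676 kW
Heat removed = 17.676 kW

Q_out = 17.7 kW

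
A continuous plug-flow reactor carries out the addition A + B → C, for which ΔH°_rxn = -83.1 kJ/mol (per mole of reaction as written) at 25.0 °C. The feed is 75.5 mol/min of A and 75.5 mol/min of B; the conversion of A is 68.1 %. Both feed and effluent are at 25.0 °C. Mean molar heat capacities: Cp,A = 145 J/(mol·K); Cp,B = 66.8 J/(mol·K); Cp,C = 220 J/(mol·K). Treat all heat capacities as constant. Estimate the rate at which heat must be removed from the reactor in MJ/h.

Extent of reaction ξ = 0.681 × 75.5 = 51.416 mol/min
Reaction term: ξ·ΔH°_rxn = 51.416 × -83.1 = -4272.6 kJ/min
Q = ΔH = -4272.6 kJ/min = -71.21 kW
Heat removed = 256.36 MJ/h

Q_out = 256 MJ/h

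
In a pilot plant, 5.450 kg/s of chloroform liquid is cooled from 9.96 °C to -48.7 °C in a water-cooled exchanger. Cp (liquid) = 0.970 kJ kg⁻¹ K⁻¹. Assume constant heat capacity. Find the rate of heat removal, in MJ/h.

Q_c = 1120 MJ/h

Q = ṁ·Cp·ΔT = 5.450 × 0.970 × (-48.7 − 9.96) = -310.11 kJ/s
Cooling duty = 1116.4 MJ/h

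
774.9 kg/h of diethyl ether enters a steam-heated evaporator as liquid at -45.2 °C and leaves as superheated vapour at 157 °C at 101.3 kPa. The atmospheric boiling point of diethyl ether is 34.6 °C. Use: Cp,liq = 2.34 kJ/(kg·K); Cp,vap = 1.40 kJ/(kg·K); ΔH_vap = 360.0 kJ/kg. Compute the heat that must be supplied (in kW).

Q = 155 kW

liquid -45.2→34.6 °C: 186.73 kJ/kg
vaporisation at 34.6 °C: 360 kJ/kg
vapour 34.6→157 °C: 171.36 kJ/kg
Δh = 186.73 + 360 + 171.36 = 718.09 kJ/kg
Q = ṁ·Δh = 774.9 kg/h × 718.09 kJ/kg = 556450 kJ/h
|Q| = 154.57 kW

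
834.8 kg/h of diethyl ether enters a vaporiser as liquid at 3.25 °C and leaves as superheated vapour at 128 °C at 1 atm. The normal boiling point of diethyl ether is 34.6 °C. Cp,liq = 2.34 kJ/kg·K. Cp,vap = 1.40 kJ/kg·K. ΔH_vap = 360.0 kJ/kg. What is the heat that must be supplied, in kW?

Q = 131 kW

liquid 3.25→34.6 °C: 73.359 kJ/kg
vaporisation at 34.6 °C: 360 kJ/kg
vapour 34.6→128 °C: 130.76 kJ/kg
Δh = 73.359 + 360 + 130.76 = 564.12 kJ/kg
Q = ṁ·Δh = 834.8 kg/h × 564.12 kJ/kg = 470930 kJ/h
|Q| = 130.81 kW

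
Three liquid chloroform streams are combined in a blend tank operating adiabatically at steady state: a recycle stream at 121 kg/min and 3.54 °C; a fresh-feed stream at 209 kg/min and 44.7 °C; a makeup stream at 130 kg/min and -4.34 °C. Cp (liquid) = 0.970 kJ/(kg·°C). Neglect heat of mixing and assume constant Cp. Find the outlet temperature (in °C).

Adiabatic, steady state ⇒ Σ ṁᵢCp,ᵢ(T_out − Tᵢ) = 0
Σ ṁᵢCp,ᵢTᵢ = 121×0.970×3.54 + 209×0.970×44.7 + 130×0.970×-4.34 = 8930.2
Σ ṁᵢCp,ᵢ = 121×0.970 + 209×0.970 + 130×0.970 = 446.2
T_out = 8930.2 / 446.2 = 20.014 °C

T_out = 20.0 °C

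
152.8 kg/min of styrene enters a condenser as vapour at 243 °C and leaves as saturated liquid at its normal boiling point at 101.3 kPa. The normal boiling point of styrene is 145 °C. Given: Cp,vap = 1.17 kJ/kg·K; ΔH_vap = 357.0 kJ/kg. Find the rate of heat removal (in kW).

Q_c = 1200 kW

vapour 243→145 °C: -114.66 kJ/kg
condensation at 145 °C: -357 kJ/kg
Δh = -114.66 + -357 = -471.66 kJ/kg
Q = ṁ·Δh = 152.8 kg/min × -471.66 kJ/kg = -72070 kJ/min
|Q| = 1201.2 kW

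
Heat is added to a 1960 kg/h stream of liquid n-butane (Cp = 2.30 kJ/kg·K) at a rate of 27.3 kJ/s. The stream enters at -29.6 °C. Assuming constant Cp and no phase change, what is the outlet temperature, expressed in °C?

Q = 27.3 kJ/s = 98280 kJ/h
ΔT = Q/(ṁ·Cp) = 98280/(1960×2.30) = 21.801 K
T_out = -29.6 + 21.801 = -7.7988 °C

T_out = -7.80 °C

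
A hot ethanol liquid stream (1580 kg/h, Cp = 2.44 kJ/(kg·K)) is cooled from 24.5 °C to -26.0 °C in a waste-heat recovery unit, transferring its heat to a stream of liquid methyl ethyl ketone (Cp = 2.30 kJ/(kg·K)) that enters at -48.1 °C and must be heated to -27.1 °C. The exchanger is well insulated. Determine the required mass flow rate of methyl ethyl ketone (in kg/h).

Heat released by hot stream: Q = 1580 × 2.44 × (24.5 − -26.0) = 194690 kJ/h
Energy balance on cold side (adiabatic exchanger): Q = ṁ_c·Cp_c·(T_c,out − T_c,in)
ṁ_c = 194690 / [2.30 × (-27.1 − -48.1)] = 4030.8 kg/h

ṁ_c = 4030 kg/h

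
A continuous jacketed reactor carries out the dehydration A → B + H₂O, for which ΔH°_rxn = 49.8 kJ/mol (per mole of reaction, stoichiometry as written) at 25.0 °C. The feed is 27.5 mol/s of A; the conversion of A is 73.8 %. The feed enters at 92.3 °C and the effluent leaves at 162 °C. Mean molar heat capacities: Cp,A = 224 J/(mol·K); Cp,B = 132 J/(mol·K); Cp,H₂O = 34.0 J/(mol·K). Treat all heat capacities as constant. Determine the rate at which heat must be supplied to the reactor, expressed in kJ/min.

Extent of reaction ξ = 0.738 × 27.5 = 20.295 mol/s
Reaction term: ξ·ΔH°_rxn = 20.295 × 49.8 = 1010.7 kJ/s
Sensible, feed 92.3→25 °C: -414.57 kJ/s
Outlet flows (mol/s): A 7.205, B 20.295, H₂O 20.295
Sensible, products 25→162 °C: 682.66 kJ/s
Q = ΔH = 1278.8 kJ/s = 1278.8 kW
Heat supplied = 76727 kJ/min

Q_in = 76700 kJ/min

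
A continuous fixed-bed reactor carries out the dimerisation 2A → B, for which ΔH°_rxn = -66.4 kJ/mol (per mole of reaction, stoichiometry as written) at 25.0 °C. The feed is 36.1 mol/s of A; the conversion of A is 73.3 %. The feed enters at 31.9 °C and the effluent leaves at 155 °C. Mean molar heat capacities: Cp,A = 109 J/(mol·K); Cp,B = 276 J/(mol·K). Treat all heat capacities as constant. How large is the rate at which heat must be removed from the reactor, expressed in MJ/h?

Extent of reaction ξ = 0.733 × 36.1 / 2 = 13.231 mol/s
Reaction term: ξ·ΔH°_rxn = 13.231 × -66.4 = -878.52 kJ/s
Sensible, feed 31.9→25 °C: -27.151 kJ/s
Outlet flows (mol/s): A 9.6387, B 13.231
Sensible, products 25→155 °C: 611.3 kJ/s
Q = ΔH = -294.37 kJ/s = -294.37 kW
Heat removed = 1059.7 MJ/h

Q_out = 1060 MJ/h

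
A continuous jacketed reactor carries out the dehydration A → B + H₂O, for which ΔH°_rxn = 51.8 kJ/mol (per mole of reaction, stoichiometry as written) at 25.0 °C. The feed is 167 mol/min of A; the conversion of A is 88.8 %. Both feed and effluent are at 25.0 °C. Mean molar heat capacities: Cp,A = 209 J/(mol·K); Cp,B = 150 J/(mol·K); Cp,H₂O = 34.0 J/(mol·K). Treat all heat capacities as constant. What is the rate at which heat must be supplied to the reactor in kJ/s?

Q_in = 128 kJ/s

Extent of reaction ξ = 0.888 × 167 = 148.3 mol/min
Reaction term: ξ·ΔH°_rxn = 148.3 × 51.8 = 7681.7 kJ/min
Q = ΔH = 7681.7 kJ/min = 128.03 kW
Heat supplied = 128.03 kJ/s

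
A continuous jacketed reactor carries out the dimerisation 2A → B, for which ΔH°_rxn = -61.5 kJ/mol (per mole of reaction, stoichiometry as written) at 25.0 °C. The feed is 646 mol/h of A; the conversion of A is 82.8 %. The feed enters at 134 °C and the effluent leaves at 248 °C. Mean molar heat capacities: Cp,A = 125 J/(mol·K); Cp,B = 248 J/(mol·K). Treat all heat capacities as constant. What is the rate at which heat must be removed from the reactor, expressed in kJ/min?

Q_out = 123 kJ/min

Extent of reaction ξ = 0.828 × 646 / 2 = 267.44 mol/h
Reaction term: ξ·ΔH°_rxn = 267.44 × -61.5 = -16448 kJ/h
Sensible, feed 134→25 °C: -8801.8 kJ/h
Outlet flows (mol/h): A 111.11, B 267.44
Sensible, products 25→248 °C: 17888 kJ/h
Q = ΔH = -7361.6 kJ/h = -2.0449 kW
Heat removed = 122.69 kJ/min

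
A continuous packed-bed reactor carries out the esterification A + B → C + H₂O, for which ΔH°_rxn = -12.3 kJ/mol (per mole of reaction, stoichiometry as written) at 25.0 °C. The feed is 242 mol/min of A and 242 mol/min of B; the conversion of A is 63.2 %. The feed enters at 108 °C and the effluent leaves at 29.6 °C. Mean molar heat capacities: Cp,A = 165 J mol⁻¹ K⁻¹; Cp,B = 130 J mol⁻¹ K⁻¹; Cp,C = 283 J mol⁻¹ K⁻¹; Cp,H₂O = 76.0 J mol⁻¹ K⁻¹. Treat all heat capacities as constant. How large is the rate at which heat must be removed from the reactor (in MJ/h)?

Extent of reaction ξ = 0.632 × 242 = 152.94 mol/min
Reaction term: ξ·ΔH°_rxn = 152.94 × -12.3 = -1881.2 kJ/min
Sensible, feed 108→25 °C: -5925.4 kJ/min
Outlet flows (mol/min): A 89.056, B 89.056, C 152.94, H₂O 152.94
Sensible, products 25→29.6 °C: 373.42 kJ/min
Q = ΔH = -7433.2 kJ/min = -123.89 kW
Heat removed = 445.99 MJ/h

Q_out = 446 MJ/h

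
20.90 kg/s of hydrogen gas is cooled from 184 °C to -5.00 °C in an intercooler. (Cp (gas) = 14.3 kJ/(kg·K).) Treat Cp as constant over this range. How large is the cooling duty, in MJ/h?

Q_c = 203000 MJ/h

Q = ṁ·Cp·ΔT = 20.90 × 14.3 × (-5.00 − 184) = -56486 kJ/s
Cooling duty = 203350 MJ/h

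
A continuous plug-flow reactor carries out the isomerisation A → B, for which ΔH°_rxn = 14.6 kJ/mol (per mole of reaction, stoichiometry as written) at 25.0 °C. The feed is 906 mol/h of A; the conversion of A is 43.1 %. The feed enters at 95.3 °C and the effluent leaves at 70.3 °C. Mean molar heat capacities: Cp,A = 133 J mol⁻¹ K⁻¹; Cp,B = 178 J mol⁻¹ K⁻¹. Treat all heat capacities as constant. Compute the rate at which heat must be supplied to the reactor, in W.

Q_in = 968 W

Extent of reaction ξ = 0.431 × 906 = 390.49 mol/h
Reaction term: ξ·ΔH°_rxn = 390.49 × 14.6 = 5701.1 kJ/h
Sensible, feed 95.3→25 °C: -8471 kJ/h
Outlet flows (mol/h): A 515.51, B 390.49
Sensible, products 25→70.3 °C: 6254.6 kJ/h
Q = ΔH = 3484.7 kJ/h = 0.96796 kW
Heat supplied = 967.96 W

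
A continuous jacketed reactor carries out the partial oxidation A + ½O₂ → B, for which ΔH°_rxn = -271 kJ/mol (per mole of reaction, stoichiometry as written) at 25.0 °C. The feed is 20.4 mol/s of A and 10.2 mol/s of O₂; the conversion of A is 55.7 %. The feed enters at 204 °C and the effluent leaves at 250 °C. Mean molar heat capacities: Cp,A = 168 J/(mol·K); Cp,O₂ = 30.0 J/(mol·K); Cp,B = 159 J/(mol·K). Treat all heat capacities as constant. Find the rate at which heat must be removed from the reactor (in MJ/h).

Q_out = 10700 MJ/h

Extent of reaction ξ = 0.557 × 20.4 = 11.363 mol/s
Reaction term: ξ·ΔH°_rxn = 11.363 × -271 = -3079.3 kJ/s
Sensible, feed 204→25 °C: -668.24 kJ/s
Outlet flows (mol/s): A 9.0372, O₂ 4.5186, B 11.363
Sensible, products 25→250 °C: 778.61 kJ/s
Q = ΔH = -2969 kJ/s = -2969 kW
Heat removed = 10688 MJ/h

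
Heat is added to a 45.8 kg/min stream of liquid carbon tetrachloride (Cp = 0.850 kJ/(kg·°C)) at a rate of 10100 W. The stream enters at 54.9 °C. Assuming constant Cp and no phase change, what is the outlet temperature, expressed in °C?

Q = 10100 W = 606 kJ/min
ΔT = Q/(ṁ·Cp) = 606/(45.8×0.850) = 15.566 K
T_out = 54.9 + 15.566 = 70.466 °C

T_out = 70.5 °C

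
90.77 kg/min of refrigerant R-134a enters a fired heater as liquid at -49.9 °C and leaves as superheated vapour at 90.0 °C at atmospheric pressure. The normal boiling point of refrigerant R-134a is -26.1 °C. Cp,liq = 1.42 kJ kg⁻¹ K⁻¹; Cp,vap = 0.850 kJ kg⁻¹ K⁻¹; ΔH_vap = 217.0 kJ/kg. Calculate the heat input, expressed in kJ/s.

liquid -49.9→-26.1 °C: 33.796 kJ/kg
vaporisation at -26.1 °C: 217 kJ/kg
vapour -26.1→90.0 °C: 98.685 kJ/kg
Δh = 33.796 + 217 + 98.685 = 349.48 kJ/kg
Q = ṁ·Δh = 90.77 kg/min × 349.48 kJ/kg = 31722 kJ/min
|Q| = 528.71 kW

Q = 529 kJ/s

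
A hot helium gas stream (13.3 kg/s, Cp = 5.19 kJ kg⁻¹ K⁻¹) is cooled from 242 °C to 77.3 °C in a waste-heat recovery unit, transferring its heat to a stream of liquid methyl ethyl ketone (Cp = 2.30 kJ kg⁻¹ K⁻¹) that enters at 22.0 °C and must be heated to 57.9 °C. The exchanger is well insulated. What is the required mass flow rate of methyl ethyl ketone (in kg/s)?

ṁ_c = 138 kg/s

Heat released by hot stream: Q = 13.3 × 5.19 × (242 − 77.3) = 11369 kJ/s
Energy balance on cold side (adiabatic exchanger): Q = ṁ_c·Cp_c·(T_c,out − T_c,in)
ṁ_c = 11369 / [2.30 × (57.9 − 22.0)] = 137.69 kg/s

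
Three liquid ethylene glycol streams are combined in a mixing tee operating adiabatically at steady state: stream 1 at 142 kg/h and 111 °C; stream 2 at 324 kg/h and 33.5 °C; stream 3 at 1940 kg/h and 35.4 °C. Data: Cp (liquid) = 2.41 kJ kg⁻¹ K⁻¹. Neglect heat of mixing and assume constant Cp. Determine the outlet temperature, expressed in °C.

T_out = 39.6 °C

Adiabatic, steady state ⇒ Σ ṁᵢCp,ᵢ(T_out − Tᵢ) = 0
T_out = Σ ṁᵢCp,ᵢTᵢ / Σ ṁᵢCp,ᵢ
      = 229650 / 5798.5 = 39.606 °C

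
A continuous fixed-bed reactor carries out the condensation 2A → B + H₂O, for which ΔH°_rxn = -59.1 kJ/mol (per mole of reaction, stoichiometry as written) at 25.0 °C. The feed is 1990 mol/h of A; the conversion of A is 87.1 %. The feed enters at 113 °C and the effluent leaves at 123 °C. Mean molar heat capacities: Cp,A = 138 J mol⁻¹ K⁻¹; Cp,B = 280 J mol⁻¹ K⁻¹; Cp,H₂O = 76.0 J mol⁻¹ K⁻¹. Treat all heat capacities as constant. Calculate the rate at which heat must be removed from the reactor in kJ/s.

Q_out = 11.6 kJ/s

Extent of reaction ξ = 0.871 × 1990 / 2 = 866.64 mol/h
Reaction term: ξ·ΔH°_rxn = 866.64 × -59.1 = -51219 kJ/h
Sensible, feed 113→25 °C: -24167 kJ/h
Outlet flows (mol/h): A 256.71, B 866.64, H₂O 866.64
Sensible, products 25→123 °C: 33707 kJ/h
Q = ΔH = -41678 kJ/h = -11.577 kW
Heat removed = 11.577 kJ/s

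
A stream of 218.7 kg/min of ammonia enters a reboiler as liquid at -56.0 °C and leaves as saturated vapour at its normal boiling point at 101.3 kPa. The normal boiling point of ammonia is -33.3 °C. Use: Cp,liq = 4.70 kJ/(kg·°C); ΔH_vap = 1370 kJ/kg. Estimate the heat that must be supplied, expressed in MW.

liquid -56.0→-33.3 °C: 106.69 kJ/kg
vaporisation at -33.3 °C: 1370 kJ/kg
Δh = 106.69 + 1370 = 1476.7 kJ/kg
Q = ṁ·Δh = 218.7 kg/min × 1476.7 kJ/kg = 322950 kJ/min
|Q| = 5382.5 kW = 5.3825 MW

Q = 5.38 MW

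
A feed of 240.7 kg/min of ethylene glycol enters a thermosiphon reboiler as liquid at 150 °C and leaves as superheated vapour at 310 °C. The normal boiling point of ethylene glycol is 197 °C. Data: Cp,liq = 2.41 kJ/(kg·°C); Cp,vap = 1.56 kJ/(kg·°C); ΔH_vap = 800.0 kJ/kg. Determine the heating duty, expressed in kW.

Q = 4370 kW

liquid 150→197 °C: 113.27 kJ/kg
vaporisation at 197 °C: 800 kJ/kg
vapour 197→310 °C: 176.28 kJ/kg
Δh = 113.27 + 800 + 176.28 = 1089.5 kJ/kg
Q = ṁ·Δh = 240.7 kg/min × 1089.5 kJ/kg = 262250 kJ/min
|Q| = 4370.9 kW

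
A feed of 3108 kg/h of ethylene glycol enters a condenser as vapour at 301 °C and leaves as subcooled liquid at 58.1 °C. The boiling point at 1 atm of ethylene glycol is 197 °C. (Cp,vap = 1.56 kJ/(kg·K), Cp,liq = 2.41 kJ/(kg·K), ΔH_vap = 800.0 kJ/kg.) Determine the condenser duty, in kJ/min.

vapour 301→197 °C: -162.24 kJ/kg
condensation at 197 °C: -800 kJ/kg
liquid 197→58.1 °C: -334.75 kJ/kg
Δh = -162.24 + -800 + -334.75 = -1297 kJ/kg
Q = ṁ·Δh = 3108 kg/h × -1297 kJ/kg = -4.031e+06 kJ/h
|Q| = 1119.7 kW = 67184 kJ/min

Q_c = 67200 kJ/min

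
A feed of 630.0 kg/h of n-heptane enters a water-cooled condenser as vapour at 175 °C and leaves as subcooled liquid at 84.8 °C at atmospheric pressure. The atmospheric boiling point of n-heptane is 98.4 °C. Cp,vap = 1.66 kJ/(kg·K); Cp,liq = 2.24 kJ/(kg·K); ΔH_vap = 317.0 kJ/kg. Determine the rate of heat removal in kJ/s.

vapour 175→98.4 °C: -127.16 kJ/kg
condensation at 98.4 °C: -317 kJ/kg
liquid 98.4→84.8 °C: -30.464 kJ/kg
Δh = -127.16 + -317 + -30.464 = -474.62 kJ/kg
Q = ṁ·Δh = 630.0 kg/h × -474.62 kJ/kg = -299010 kJ/h
|Q| = 83.058 kW

Q_c = 83.1 kJ/s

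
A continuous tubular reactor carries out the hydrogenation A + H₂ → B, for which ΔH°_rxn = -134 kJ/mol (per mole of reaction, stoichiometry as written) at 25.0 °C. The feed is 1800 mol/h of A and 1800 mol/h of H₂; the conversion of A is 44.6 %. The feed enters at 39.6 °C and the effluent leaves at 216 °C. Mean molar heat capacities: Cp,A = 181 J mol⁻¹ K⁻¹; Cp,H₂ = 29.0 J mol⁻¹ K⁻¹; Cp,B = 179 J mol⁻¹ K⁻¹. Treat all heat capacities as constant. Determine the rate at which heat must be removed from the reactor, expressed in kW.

Q_out = 12.7 kW

Extent of reaction ξ = 0.446 × 1800 = 802.8 mol/h
Reaction term: ξ·ΔH°_rxn = 802.8 × -134 = -107580 kJ/h
Sensible, feed 39.6→25 °C: -5518.8 kJ/h
Outlet flows (mol/h): A 997.2, H₂ 997.2, B 802.8
Sensible, products 25→216 °C: 67445 kJ/h
Q = ΔH = -45649 kJ/h = -12.68 kW
Heat removed = 12.68 kW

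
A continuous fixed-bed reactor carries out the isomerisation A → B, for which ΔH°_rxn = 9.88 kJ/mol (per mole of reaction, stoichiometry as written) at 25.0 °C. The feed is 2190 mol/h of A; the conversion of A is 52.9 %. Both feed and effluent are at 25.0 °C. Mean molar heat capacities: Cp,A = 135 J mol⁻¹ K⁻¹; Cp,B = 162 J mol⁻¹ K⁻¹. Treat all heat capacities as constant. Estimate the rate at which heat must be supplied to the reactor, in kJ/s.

Extent of reaction ξ = 0.529 × 2190 = 1158.5 mol/h
Reaction term: ξ·ΔH°_rxn = 1158.5 × 9.88 = 11446 kJ/h
Q = ΔH = 11446 kJ/h = 3.1795 kW
Heat supplied = 3.1795 kJ/s

Q_in = 3.18 kJ/s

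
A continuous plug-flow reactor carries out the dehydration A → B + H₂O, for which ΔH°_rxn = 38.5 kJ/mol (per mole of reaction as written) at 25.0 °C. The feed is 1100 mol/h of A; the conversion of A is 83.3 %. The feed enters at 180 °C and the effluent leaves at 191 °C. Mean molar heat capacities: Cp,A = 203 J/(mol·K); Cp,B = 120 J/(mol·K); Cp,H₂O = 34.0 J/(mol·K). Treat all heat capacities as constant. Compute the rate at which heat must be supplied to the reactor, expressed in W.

Q_in = 8410 W

Extent of reaction ξ = 0.833 × 1100 = 916.3 mol/h
Reaction term: ξ·ΔH°_rxn = 916.3 × 38.5 = 35278 kJ/h
Sensible, feed 180→25 °C: -34612 kJ/h
Outlet flows (mol/h): A 183.7, B 916.3, H₂O 916.3
Sensible, products 25→191 °C: 29615 kJ/h
Q = ΔH = 30281 kJ/h = 8.4113 kW
Heat supplied = 8411.3 W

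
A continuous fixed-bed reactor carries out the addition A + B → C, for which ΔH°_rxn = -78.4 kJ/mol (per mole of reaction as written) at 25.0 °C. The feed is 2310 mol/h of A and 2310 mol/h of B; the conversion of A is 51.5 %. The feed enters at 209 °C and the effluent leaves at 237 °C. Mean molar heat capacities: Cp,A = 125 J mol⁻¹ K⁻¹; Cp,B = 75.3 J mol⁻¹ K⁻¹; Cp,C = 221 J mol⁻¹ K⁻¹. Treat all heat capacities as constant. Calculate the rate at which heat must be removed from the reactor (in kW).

Q_out = 20.9 kW

Extent of reaction ξ = 0.515 × 2310 = 1189.7 mol/h
Reaction term: ξ·ΔH°_rxn = 1189.7 × -78.4 = -93269 kJ/h
Sensible, feed 209→25 °C: -85136 kJ/h
Outlet flows (mol/h): A 1120.3, B 1120.3, C 1189.7
Sensible, products 25→237 °C: 103310 kJ/h
Q = ΔH = -75092 kJ/h = -20.859 kW
Heat removed = 20.859 kW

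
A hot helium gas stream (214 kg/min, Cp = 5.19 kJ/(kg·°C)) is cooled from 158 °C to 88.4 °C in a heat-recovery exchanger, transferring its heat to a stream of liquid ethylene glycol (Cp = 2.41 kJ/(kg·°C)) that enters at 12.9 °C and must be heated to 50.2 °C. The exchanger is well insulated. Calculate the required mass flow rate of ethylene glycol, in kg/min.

ṁ_c = 860 kg/min

Heat released by hot stream: Q = 214 × 5.19 × (158 − 88.4) = 77302 kJ/min
Energy balance on cold side (adiabatic exchanger): Q = ṁ_c·Cp_c·(T_c,out − T_c,in)
ṁ_c = 77302 / [2.41 × (50.2 − 12.9)] = 859.93 kg/min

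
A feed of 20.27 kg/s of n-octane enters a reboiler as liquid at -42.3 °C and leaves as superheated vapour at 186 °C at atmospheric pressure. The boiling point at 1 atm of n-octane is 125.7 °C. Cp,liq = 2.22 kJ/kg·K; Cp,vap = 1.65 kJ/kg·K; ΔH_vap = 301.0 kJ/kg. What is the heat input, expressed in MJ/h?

liquid -42.3→125.7 °C: 372.96 kJ/kg
vaporisation at 125.7 °C: 301 kJ/kg
vapour 125.7→186 °C: 99.495 kJ/kg
Δh = 372.96 + 301 + 99.495 = 773.46 kJ/kg
Q = ṁ·Δh = 20.27 kg/s × 773.46 kJ/kg = 15678 kJ/s
|Q| = 15678 kW = 56441 MJ/h

Q = 56400 MJ/h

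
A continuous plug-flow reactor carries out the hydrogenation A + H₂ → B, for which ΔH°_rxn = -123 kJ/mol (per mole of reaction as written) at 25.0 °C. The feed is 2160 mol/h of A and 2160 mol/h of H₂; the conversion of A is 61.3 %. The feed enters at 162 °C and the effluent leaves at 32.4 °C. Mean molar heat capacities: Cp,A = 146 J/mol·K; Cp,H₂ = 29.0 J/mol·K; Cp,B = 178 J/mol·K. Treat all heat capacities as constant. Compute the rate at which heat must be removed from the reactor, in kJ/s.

Q_out = 58.8 kJ/s

Extent of reaction ξ = 0.613 × 2160 = 1324.1 mol/h
Reaction term: ξ·ΔH°_rxn = 1324.1 × -123 = -162860 kJ/h
Sensible, feed 162→25 °C: -51786 kJ/h
Outlet flows (mol/h): A 835.92, H₂ 835.92, B 1324.1
Sensible, products 25→32.4 °C: 2826.6 kJ/h
Q = ΔH = -211820 kJ/h = -58.839 kW
Heat removed = 58.839 kJ/s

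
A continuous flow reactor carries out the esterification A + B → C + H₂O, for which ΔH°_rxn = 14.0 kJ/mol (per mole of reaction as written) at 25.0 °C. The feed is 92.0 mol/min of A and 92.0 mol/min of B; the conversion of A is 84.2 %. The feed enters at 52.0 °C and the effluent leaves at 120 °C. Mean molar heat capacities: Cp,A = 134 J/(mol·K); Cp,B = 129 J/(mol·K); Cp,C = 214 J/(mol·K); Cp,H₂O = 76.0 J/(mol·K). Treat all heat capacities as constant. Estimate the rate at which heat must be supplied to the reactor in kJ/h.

Q_in = 176000 kJ/h

Extent of reaction ξ = 0.842 × 92.0 = 77.464 mol/min
Reaction term: ξ·ΔH°_rxn = 77.464 × 14.0 = 1084.5 kJ/min
Sensible, feed 52.0→25 °C: -653.29 kJ/min
Outlet flows (mol/min): A 14.536, B 14.536, C 77.464, H₂O 77.464
Sensible, products 25→120 °C: 2497.3 kJ/min
Q = ΔH = 2928.5 kJ/min = 48.809 kW
Heat supplied = 175710 kJ/h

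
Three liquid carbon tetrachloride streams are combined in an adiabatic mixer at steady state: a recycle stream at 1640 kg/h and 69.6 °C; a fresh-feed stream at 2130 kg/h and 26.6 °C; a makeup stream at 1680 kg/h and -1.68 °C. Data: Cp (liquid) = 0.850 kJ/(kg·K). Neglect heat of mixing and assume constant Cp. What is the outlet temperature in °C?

T_out = 30.8 °C

Energy balance with Q = 0: Σ ṁᵢCp,ᵢ(T_out − Tᵢ) = 0
Σ ṁᵢCp,ᵢTᵢ = 1640×0.850×69.6 + 2130×0.850×26.6 + 1680×0.850×-1.68 = 142780
Σ ṁᵢCp,ᵢ = 1640×0.850 + 2130×0.850 + 1680×0.850 = 4632.5
T_out = 142780 / 4632.5 = 30.822 °C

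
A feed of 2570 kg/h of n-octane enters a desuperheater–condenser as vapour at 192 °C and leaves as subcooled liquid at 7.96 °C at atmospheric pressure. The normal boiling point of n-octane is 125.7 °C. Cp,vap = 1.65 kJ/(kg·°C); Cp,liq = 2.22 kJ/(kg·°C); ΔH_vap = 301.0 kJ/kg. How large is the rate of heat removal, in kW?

Q_c = 480 kW

vapour 192→125.7 °C: -109.39 kJ/kg
condensation at 125.7 °C: -301 kJ/kg
liquid 125.7→7.96 °C: -261.38 kJ/kg
Δh = -109.39 + -301 + -261.38 = -671.78 kJ/kg
Q = ṁ·Δh = 2570 kg/h × -671.78 kJ/kg = -1.7265e+06 kJ/h
|Q| = 479.57 kW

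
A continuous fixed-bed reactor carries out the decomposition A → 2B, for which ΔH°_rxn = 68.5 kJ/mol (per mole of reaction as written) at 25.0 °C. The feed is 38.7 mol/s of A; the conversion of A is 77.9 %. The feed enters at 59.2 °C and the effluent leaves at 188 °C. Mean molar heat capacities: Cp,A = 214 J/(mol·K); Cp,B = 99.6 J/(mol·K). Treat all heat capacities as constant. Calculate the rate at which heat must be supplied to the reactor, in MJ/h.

Q_in = 11000 MJ/h

Extent of reaction ξ = 0.779 × 38.7 = 30.147 mol/s
Reaction term: ξ·ΔH°_rxn = 30.147 × 68.5 = 2065.1 kJ/s
Sensible, feed 59.2→25 °C: -283.24 kJ/s
Outlet flows (mol/s): A 8.5527, B 60.295
Sensible, products 25→188 °C: 1277.2 kJ/s
Q = ΔH = 3059.1 kJ/s = 3059.1 kW
Heat supplied = 11013 MJ/h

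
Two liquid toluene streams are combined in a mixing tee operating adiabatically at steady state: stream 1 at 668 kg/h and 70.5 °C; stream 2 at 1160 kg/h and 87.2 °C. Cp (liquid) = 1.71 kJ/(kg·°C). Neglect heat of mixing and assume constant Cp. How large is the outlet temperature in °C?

T_out = 81.1 °C

Energy balance with Q = 0: Σ ṁᵢCp,ᵢ(T_out − Tᵢ) = 0
Σ ṁᵢCp,ᵢTᵢ = 668×1.71×70.5 + 1160×1.71×87.2 = 253500
Σ ṁᵢCp,ᵢ = 668×1.71 + 1160×1.71 = 3125.9
T_out = 253500 / 3125.9 = 81.097 °C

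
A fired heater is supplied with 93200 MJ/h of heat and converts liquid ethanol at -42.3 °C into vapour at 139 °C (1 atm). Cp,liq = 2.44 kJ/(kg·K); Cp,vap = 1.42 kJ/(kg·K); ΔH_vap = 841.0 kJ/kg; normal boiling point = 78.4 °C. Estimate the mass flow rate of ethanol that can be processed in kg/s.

Δh = 2.44×(78.4−-42.3) + 841.0 + 1.42×(139−78.4) = 1221.6 kJ/kg
Q = 93200 MJ/h = 25889 kJ/s = 25889 kJ/s
ṁ = Q/Δh = 25889 / 1221.6 = 21.193 kg/s

ṁ = 21.2 kg/s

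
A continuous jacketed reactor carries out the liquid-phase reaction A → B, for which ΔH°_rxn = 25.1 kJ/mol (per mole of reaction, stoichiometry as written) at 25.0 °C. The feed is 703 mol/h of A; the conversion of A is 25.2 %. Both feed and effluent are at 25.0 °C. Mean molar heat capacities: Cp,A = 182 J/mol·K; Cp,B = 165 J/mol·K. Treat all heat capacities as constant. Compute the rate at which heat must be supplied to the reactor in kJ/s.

Extent of reaction ξ = 0.252 × 703 = 177.16 mol/h
Reaction term: ξ·ΔH°_rxn = 177.16 × 25.1 = 4446.6 kJ/h
Q = ΔH = 4446.6 kJ/h = 1.2352 kW
Heat supplied = 1.2352 kJ/s

Q_in = 1.24 kJ/s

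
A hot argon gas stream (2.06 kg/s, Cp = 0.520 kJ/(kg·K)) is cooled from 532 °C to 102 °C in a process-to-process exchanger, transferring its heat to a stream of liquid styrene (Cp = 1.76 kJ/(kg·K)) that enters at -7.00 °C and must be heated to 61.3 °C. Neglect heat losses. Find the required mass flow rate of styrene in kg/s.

ṁ_c = 3.83 kg/s

Heat released by hot stream: Q = 2.06 × 0.520 × (532 − 102) = 460.62 kJ/s
Energy balance on cold side (adiabatic exchanger): Q = ṁ_c·Cp_c·(T_c,out − T_c,in)
ṁ_c = 460.62 / [1.76 × (61.3 − -7.00)] = 3.8318 kg/s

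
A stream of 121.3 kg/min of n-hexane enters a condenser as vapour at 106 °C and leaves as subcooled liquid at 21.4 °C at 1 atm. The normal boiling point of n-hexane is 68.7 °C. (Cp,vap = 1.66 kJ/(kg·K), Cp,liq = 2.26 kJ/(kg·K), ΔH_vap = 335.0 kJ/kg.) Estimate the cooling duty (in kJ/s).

vapour 106→68.7 °C: -61.918 kJ/kg
condensation at 68.7 °C: -335 kJ/kg
liquid 68.7→21.4 °C: -106.9 kJ/kg
Δh = -61.918 + -335 + -106.9 = -503.82 kJ/kg
Q = ṁ·Δh = 121.3 kg/min × -503.82 kJ/kg = -61113 kJ/min
|Q| = 1018.5 kW

Q_c = 1020 kJ/s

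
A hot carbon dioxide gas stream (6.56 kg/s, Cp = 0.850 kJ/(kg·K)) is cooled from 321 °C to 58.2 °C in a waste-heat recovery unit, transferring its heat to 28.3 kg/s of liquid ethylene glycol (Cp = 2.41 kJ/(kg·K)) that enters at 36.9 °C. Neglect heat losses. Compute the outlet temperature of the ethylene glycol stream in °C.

Heat released by hot stream: Q = 6.56 × 0.850 × (321 − 58.2) = 1465.4 kJ/s
Energy balance on cold side (adiabatic exchanger): Q = ṁ_c·Cp_c·(T_c,out − T_c,in)
T_c,out = 36.9 + 1465.4/(28.3 × 2.41) = 58.385 °C

T_c,out = 58.4 °C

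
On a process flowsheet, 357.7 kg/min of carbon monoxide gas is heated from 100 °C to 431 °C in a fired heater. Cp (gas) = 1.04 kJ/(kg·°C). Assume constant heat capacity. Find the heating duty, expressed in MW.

Q = ṁ·Cp·ΔT = 357.7 × 1.04 × (431 − 100) = 123130 kJ/min
Converting: 123130 / 60 s = 2052.2 kW
Heating duty = 2.0522 MW

Q = 2.05 MW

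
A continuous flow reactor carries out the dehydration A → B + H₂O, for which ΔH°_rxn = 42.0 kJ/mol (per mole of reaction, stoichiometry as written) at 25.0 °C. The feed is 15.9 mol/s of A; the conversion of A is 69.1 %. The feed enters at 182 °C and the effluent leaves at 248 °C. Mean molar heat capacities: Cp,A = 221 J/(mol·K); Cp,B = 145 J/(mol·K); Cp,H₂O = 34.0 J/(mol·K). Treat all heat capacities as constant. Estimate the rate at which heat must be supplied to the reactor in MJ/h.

Extent of reaction ξ = 0.691 × 15.9 = 10.987 mol/s
Reaction term: ξ·ΔH°_rxn = 10.987 × 42.0 = 461.45 kJ/s
Sensible, feed 182→25 °C: -551.68 kJ/s
Outlet flows (mol/s): A 4.9131, B 10.987, H₂O 10.987
Sensible, products 25→248 °C: 680.7 kJ/s
Q = ΔH = 590.46 kJ/s = 590.46 kW
Heat supplied = 2125.7 MJ/h

Q_in = 2130 MJ/h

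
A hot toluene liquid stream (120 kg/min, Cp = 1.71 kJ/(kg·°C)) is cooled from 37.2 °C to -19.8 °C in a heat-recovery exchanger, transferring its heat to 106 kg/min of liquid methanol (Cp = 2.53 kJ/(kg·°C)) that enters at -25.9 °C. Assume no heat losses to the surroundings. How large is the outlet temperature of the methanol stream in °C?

T_c,out = 17.7 °C

Heat released by hot stream: Q = 120 × 1.71 × (37.2 − -19.8) = 11696 kJ/min
Energy balance on cold side (adiabatic exchanger): Q = ṁ_c·Cp_c·(T_c,out − T_c,in)
T_c,out = -25.9 + 11696/(106 × 2.53) = 17.714 °C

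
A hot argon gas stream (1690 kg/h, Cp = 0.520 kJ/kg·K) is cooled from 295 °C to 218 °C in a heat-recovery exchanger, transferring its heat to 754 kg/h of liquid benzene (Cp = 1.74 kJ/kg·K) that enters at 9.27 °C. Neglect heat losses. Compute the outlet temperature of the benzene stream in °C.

T_c,out = 60.8 °C

Heat released by hot stream: Q = 1690 × 0.520 × (295 − 218) = 67668 kJ/h
Energy balance on cold side (adiabatic exchanger): Q = ṁ_c·Cp_c·(T_c,out − T_c,in)
T_c,out = 9.27 + 67668/(754 × 1.74) = 60.847 °C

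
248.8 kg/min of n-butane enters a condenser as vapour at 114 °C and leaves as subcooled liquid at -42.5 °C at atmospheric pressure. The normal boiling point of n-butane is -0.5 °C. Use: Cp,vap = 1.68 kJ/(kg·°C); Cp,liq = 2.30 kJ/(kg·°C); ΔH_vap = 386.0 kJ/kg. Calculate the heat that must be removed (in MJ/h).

Q_c = 10100 MJ/h

vapour 114→-0.5 °C: -192.36 kJ/kg
condensation at -0.5 °C: -386 kJ/kg
liquid -0.5→-42.5 °C: -96.6 kJ/kg
Δh = -192.36 + -386 + -96.6 = -674.96 kJ/kg
Q = ṁ·Δh = 248.8 kg/min × -674.96 kJ/kg = -167930 kJ/min
|Q| = 2798.8 kW = 10076 MJ/h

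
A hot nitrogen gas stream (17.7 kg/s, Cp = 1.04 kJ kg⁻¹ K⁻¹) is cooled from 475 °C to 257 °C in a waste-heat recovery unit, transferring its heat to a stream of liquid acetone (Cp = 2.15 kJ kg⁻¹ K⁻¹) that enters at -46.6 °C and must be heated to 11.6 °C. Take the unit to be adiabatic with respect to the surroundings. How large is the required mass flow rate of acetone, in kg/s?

Heat released by hot stream: Q = 17.7 × 1.04 × (475 − 257) = 4012.9 kJ/s
Energy balance on cold side (adiabatic exchanger): Q = ṁ_c·Cp_c·(T_c,out − T_c,in)
ṁ_c = 4012.9 / [2.15 × (11.6 − -46.6)] = 32.07 kg/s

ṁ_c = 32.1 kg/s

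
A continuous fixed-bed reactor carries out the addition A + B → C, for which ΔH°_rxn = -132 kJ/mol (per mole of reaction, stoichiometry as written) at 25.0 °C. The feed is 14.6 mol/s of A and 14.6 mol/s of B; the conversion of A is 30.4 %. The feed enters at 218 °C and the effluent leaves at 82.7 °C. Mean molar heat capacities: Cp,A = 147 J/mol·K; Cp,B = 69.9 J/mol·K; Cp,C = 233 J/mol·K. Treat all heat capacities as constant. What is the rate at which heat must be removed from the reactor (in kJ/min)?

Q_out = 60600 kJ/min

Extent of reaction ξ = 0.304 × 14.6 = 4.4384 mol/s
Reaction term: ξ·ΔH°_rxn = 4.4384 × -132 = -585.87 kJ/s
Sensible, feed 218→25 °C: -611.18 kJ/s
Outlet flows (mol/s): A 10.162, B 10.162, C 4.4384
Sensible, products 25→82.7 °C: 186.84 kJ/s
Q = ΔH = -1010.2 kJ/s = -1010.2 kW
Heat removed = 60612 kJ/min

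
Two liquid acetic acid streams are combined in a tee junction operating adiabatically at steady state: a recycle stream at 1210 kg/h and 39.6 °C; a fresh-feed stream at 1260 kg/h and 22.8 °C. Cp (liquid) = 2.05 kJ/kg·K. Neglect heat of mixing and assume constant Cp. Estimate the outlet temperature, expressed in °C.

Adiabatic, steady state ⇒ Σ ṁᵢCp,ᵢ(T_out − Tᵢ) = 0
Σ ṁᵢCp,ᵢTᵢ = 1210×2.05×39.6 + 1260×2.05×22.8 = 157120
Σ ṁᵢCp,ᵢ = 1210×2.05 + 1260×2.05 = 5063.5
T_out = 157120 / 5063.5 = 31.03 °C

T_out = 31.0 °C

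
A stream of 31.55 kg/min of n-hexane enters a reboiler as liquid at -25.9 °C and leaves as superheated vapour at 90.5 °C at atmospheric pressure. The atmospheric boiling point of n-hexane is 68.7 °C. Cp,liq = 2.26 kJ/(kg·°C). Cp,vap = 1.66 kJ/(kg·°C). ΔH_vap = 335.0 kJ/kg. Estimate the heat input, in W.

Q = 308000 W

liquid -25.9→68.7 °C: 213.8 kJ/kg
vaporisation at 68.7 °C: 335 kJ/kg
vapour 68.7→90.5 °C: 36.188 kJ/kg
Δh = 213.8 + 335 + 36.188 = 584.98 kJ/kg
Q = ṁ·Δh = 31.55 kg/min × 584.98 kJ/kg = 18456 kJ/min
|Q| = 307.6 kW = 307600 W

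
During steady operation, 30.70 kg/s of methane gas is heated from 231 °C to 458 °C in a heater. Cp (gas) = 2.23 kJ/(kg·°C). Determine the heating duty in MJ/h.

Q = 55900 MJ/h

Q = ṁ·Cp·ΔT = 30.70 × 2.23 × (458 − 231) = 15541 kJ/s
Heating duty = 55946 MJ/h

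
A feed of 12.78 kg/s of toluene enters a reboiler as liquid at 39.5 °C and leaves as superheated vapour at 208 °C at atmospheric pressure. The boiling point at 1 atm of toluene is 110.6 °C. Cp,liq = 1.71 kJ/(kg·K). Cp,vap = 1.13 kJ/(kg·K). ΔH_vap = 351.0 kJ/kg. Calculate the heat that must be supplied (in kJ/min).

Q = 447000 kJ/min

liquid 39.5→110.6 °C: 121.58 kJ/kg
vaporisation at 110.6 °C: 351 kJ/kg
vapour 110.6→208 °C: 110.06 kJ/kg
Δh = 121.58 + 351 + 110.06 = 582.64 kJ/kg
Q = ṁ·Δh = 12.78 kg/s × 582.64 kJ/kg = 7446.2 kJ/s
|Q| = 7446.2 kW = 446770 kJ/min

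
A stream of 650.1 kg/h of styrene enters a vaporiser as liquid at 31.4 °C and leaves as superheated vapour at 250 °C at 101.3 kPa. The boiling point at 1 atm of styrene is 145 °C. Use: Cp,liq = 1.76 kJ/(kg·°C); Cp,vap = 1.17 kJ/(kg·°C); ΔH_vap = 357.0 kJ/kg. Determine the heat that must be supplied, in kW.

Q = 123 kW

liquid 31.4→145 °C: 199.94 kJ/kg
vaporisation at 145 °C: 357 kJ/kg
vapour 145→250 °C: 122.85 kJ/kg
Δh = 199.94 + 357 + 122.85 = 679.79 kJ/kg
Q = ṁ·Δh = 650.1 kg/h × 679.79 kJ/kg = 441930 kJ/h
|Q| = 122.76 kW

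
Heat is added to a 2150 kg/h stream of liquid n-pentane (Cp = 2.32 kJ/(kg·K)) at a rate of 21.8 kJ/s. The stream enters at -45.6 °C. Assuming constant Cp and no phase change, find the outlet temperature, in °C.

Q = 21.8 kJ/s = 78480 kJ/h
ΔT = Q/(ṁ·Cp) = 78480/(2150×2.32) = 15.734 K
T_out = -45.6 + 15.734 = -29.866 °C

T_out = -29.9 °C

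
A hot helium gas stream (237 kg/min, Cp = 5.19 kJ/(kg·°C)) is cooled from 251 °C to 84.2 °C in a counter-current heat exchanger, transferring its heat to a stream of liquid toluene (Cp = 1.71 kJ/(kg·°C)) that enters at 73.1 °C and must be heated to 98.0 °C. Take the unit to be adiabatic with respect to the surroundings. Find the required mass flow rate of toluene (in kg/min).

Heat released by hot stream: Q = 237 × 5.19 × (251 − 84.2) = 205170 kJ/min
Energy balance on cold side (adiabatic exchanger): Q = ṁ_c·Cp_c·(T_c,out − T_c,in)
ṁ_c = 205170 / [1.71 × (98.0 − 73.1)] = 4818.5 kg/min

ṁ_c = 4820 kg/min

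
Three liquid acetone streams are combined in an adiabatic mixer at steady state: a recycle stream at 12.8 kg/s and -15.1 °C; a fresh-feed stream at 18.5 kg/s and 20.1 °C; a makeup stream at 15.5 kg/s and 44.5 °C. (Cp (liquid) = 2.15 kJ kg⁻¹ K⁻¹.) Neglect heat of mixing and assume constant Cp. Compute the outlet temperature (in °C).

Adiabatic, steady state ⇒ Σ ṁᵢCp,ᵢ(T_out − Tᵢ) = 0
T_out = Σ ṁᵢCp,ᵢTᵢ / Σ ṁᵢCp,ᵢ
      = 1866.9 / 100.62 = 18.554 °C

T_out = 18.6 °C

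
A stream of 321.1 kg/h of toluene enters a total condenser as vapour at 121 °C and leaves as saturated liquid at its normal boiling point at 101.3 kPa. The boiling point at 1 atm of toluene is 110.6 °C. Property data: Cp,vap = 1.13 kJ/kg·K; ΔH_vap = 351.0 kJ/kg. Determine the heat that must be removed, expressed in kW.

Q_c = 32.4 kW

vapour 121→110.6 °C: -11.752 kJ/kg
condensation at 110.6 °C: -351 kJ/kg
Δh = -11.752 + -351 = -362.75 kJ/kg
Q = ṁ·Δh = 321.1 kg/h × -362.75 kJ/kg = -116480 kJ/h
|Q| = 32.355 kW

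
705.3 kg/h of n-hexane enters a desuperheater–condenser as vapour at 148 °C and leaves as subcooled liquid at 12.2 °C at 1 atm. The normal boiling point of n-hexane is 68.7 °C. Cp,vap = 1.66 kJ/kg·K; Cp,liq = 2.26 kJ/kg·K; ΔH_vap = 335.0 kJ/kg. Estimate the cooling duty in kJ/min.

vapour 148→68.7 °C: -131.64 kJ/kg
condensation at 68.7 °C: -335 kJ/kg
liquid 68.7→12.2 °C: -127.69 kJ/kg
Δh = -131.64 + -335 + -127.69 = -594.33 kJ/kg
Q = ṁ·Δh = 705.3 kg/h × -594.33 kJ/kg = -419180 kJ/h
|Q| = 116.44 kW = 6986.3 kJ/min

Q_c = 6990 kJ/min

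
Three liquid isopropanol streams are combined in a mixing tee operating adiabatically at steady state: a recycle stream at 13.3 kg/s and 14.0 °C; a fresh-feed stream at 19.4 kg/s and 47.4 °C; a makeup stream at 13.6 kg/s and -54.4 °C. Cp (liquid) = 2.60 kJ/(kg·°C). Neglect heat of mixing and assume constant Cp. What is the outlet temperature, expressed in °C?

Adiabatic, steady state ⇒ Σ ṁᵢCp,ᵢ(T_out − Tᵢ) = 0
Σ ṁᵢCp,ᵢTᵢ = 13.3×2.60×14.0 + 19.4×2.60×47.4 + 13.6×2.60×-54.4 = 951.39
Σ ṁᵢCp,ᵢ = 13.3×2.60 + 19.4×2.60 + 13.6×2.60 = 120.38
T_out = 951.39 / 120.38 = 7.9032 °C

T_out = 7.90 °C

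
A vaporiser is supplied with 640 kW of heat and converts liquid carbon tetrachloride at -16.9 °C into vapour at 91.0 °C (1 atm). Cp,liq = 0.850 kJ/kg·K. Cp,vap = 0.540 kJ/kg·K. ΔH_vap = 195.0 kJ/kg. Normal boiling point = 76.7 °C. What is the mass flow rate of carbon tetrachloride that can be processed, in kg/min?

Δh = 0.850×(76.7−-16.9) + 195.0 + 0.540×(91.0−76.7) = 282.28 kJ/kg
Q = 640 kW = 640 kJ/s = 38400 kJ/min
ṁ = Q/Δh = 38400 / 282.28 = 136.03 kg/min

ṁ = 136 kg/min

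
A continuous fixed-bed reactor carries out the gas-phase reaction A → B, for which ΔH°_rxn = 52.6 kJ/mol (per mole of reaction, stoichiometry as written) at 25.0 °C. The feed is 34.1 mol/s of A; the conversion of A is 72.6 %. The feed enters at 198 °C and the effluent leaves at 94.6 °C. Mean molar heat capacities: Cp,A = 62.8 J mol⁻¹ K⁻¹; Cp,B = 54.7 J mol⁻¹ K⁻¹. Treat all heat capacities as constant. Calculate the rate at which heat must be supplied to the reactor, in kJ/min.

Extent of reaction ξ = 0.726 × 34.1 = 24.757 mol/s
Reaction term: ξ·ΔH°_rxn = 24.757 × 52.6 = 1302.2 kJ/s
Sensible, feed 198→25 °C: -370.48 kJ/s
Outlet flows (mol/s): A 9.3434, B 24.757
Sensible, products 25→94.6 °C: 135.09 kJ/s
Q = ΔH = 1066.8 kJ/s = 1066.8 kW
Heat supplied = 64009 kJ/min

Q_in = 64000 kJ/min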